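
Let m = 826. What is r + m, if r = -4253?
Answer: -3427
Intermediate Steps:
r + m = -4253 + 826 = -3427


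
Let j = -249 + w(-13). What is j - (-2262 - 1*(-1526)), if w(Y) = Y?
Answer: 474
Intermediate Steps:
j = -262 (j = -249 - 13 = -262)
j - (-2262 - 1*(-1526)) = -262 - (-2262 - 1*(-1526)) = -262 - (-2262 + 1526) = -262 - 1*(-736) = -262 + 736 = 474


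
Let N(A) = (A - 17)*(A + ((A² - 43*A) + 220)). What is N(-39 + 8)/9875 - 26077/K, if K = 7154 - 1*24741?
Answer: -1838578633/173671625 ≈ -10.587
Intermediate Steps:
K = -17587 (K = 7154 - 24741 = -17587)
N(A) = (-17 + A)*(220 + A² - 42*A) (N(A) = (-17 + A)*(A + (220 + A² - 43*A)) = (-17 + A)*(220 + A² - 42*A))
N(-39 + 8)/9875 - 26077/K = (-3740 + (-39 + 8)³ - 59*(-39 + 8)² + 934*(-39 + 8))/9875 - 26077/(-17587) = (-3740 + (-31)³ - 59*(-31)² + 934*(-31))*(1/9875) - 26077*(-1/17587) = (-3740 - 29791 - 59*961 - 28954)*(1/9875) + 26077/17587 = (-3740 - 29791 - 56699 - 28954)*(1/9875) + 26077/17587 = -119184*1/9875 + 26077/17587 = -119184/9875 + 26077/17587 = -1838578633/173671625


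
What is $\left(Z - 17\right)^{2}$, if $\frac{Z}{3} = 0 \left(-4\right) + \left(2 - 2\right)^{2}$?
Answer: $289$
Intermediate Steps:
$Z = 0$ ($Z = 3 \left(0 \left(-4\right) + \left(2 - 2\right)^{2}\right) = 3 \left(0 + 0^{2}\right) = 3 \left(0 + 0\right) = 3 \cdot 0 = 0$)
$\left(Z - 17\right)^{2} = \left(0 - 17\right)^{2} = \left(-17\right)^{2} = 289$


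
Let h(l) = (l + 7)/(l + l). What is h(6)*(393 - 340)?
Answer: 689/12 ≈ 57.417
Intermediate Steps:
h(l) = (7 + l)/(2*l) (h(l) = (7 + l)/((2*l)) = (7 + l)*(1/(2*l)) = (7 + l)/(2*l))
h(6)*(393 - 340) = ((½)*(7 + 6)/6)*(393 - 340) = ((½)*(⅙)*13)*53 = (13/12)*53 = 689/12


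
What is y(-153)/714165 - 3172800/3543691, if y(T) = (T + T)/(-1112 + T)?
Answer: -955455282103518/1067145601671325 ≈ -0.89534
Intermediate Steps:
y(T) = 2*T/(-1112 + T) (y(T) = (2*T)/(-1112 + T) = 2*T/(-1112 + T))
y(-153)/714165 - 3172800/3543691 = (2*(-153)/(-1112 - 153))/714165 - 3172800/3543691 = (2*(-153)/(-1265))*(1/714165) - 3172800*1/3543691 = (2*(-153)*(-1/1265))*(1/714165) - 3172800/3543691 = (306/1265)*(1/714165) - 3172800/3543691 = 102/301139575 - 3172800/3543691 = -955455282103518/1067145601671325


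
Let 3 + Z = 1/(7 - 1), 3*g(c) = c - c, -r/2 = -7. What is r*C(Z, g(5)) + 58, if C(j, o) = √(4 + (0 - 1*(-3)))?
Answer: 58 + 14*√7 ≈ 95.041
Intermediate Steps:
r = 14 (r = -2*(-7) = 14)
g(c) = 0 (g(c) = (c - c)/3 = (⅓)*0 = 0)
Z = -17/6 (Z = -3 + 1/(7 - 1) = -3 + 1/6 = -3 + ⅙ = -17/6 ≈ -2.8333)
C(j, o) = √7 (C(j, o) = √(4 + (0 + 3)) = √(4 + 3) = √7)
r*C(Z, g(5)) + 58 = 14*√7 + 58 = 58 + 14*√7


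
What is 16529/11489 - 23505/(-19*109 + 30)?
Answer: 303784634/23449049 ≈ 12.955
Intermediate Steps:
16529/11489 - 23505/(-19*109 + 30) = 16529*(1/11489) - 23505/(-2071 + 30) = 16529/11489 - 23505/(-2041) = 16529/11489 - 23505*(-1/2041) = 16529/11489 + 23505/2041 = 303784634/23449049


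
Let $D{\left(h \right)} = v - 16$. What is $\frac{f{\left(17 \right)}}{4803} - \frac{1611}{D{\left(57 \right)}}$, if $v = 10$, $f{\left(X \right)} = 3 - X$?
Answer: $\frac{2579183}{9606} \approx 268.5$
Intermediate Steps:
$D{\left(h \right)} = -6$ ($D{\left(h \right)} = 10 - 16 = -6$)
$\frac{f{\left(17 \right)}}{4803} - \frac{1611}{D{\left(57 \right)}} = \frac{3 - 17}{4803} - \frac{1611}{-6} = \left(3 - 17\right) \frac{1}{4803} - - \frac{537}{2} = \left(-14\right) \frac{1}{4803} + \frac{537}{2} = - \frac{14}{4803} + \frac{537}{2} = \frac{2579183}{9606}$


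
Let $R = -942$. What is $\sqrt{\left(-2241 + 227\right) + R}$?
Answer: $2 i \sqrt{739} \approx 54.369 i$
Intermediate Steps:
$\sqrt{\left(-2241 + 227\right) + R} = \sqrt{\left(-2241 + 227\right) - 942} = \sqrt{-2014 - 942} = \sqrt{-2956} = 2 i \sqrt{739}$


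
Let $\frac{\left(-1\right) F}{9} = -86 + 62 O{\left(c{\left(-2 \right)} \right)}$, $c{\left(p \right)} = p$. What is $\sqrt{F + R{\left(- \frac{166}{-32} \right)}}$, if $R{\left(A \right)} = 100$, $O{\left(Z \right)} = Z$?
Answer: $\sqrt{1990} \approx 44.609$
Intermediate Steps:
$F = 1890$ ($F = - 9 \left(-86 + 62 \left(-2\right)\right) = - 9 \left(-86 - 124\right) = \left(-9\right) \left(-210\right) = 1890$)
$\sqrt{F + R{\left(- \frac{166}{-32} \right)}} = \sqrt{1890 + 100} = \sqrt{1990}$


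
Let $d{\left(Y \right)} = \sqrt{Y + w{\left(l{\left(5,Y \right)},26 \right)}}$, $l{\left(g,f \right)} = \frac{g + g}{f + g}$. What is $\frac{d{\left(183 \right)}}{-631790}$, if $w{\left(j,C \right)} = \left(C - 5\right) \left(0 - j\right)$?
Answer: $- \frac{\sqrt{1607118}}{59388260} \approx -2.1346 \cdot 10^{-5}$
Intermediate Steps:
$l{\left(g,f \right)} = \frac{2 g}{f + g}$
$w{\left(j,C \right)} = - j \left(-5 + C\right)$ ($w{\left(j,C \right)} = \left(-5 + C\right) \left(- j\right) = - j \left(-5 + C\right)$)
$d{\left(Y \right)} = \sqrt{Y - \frac{210}{5 + Y}}$ ($d{\left(Y \right)} = \sqrt{Y + 2 \cdot 5 \frac{1}{Y + 5} \left(5 - 26\right)} = \sqrt{Y + 2 \cdot 5 \frac{1}{5 + Y} \left(5 - 26\right)} = \sqrt{Y + \frac{10}{5 + Y} \left(-21\right)} = \sqrt{Y - \frac{210}{5 + Y}}$)
$\frac{d{\left(183 \right)}}{-631790} = \frac{\sqrt{\frac{-210 + 183 \left(5 + 183\right)}{5 + 183}}}{-631790} = \sqrt{\frac{-210 + 183 \cdot 188}{188}} \left(- \frac{1}{631790}\right) = \sqrt{\frac{-210 + 34404}{188}} \left(- \frac{1}{631790}\right) = \sqrt{\frac{1}{188} \cdot 34194} \left(- \frac{1}{631790}\right) = \sqrt{\frac{17097}{94}} \left(- \frac{1}{631790}\right) = \frac{\sqrt{1607118}}{94} \left(- \frac{1}{631790}\right) = - \frac{\sqrt{1607118}}{59388260}$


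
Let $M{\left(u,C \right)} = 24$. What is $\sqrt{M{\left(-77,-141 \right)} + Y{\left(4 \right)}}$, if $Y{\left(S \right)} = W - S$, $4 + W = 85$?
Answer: $\sqrt{101} \approx 10.05$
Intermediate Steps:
$W = 81$ ($W = -4 + 85 = 81$)
$Y{\left(S \right)} = 81 - S$
$\sqrt{M{\left(-77,-141 \right)} + Y{\left(4 \right)}} = \sqrt{24 + \left(81 - 4\right)} = \sqrt{24 + 77} = \sqrt{101}$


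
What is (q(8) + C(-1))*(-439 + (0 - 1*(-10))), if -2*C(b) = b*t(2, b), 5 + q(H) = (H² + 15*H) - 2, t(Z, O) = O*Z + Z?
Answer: -75933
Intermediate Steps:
t(Z, O) = Z + O*Z
q(H) = -7 + H² + 15*H (q(H) = -5 + ((H² + 15*H) - 2) = -5 + (-2 + H² + 15*H) = -7 + H² + 15*H)
C(b) = -b*(2 + 2*b)/2 (C(b) = -b*2*(1 + b)/2 = -b*(2 + 2*b)/2)
(q(8) + C(-1))*(-439 + (0 - 1*(-10))) = ((-7 + 8² + 15*8) - 1*(-1)*(1 - 1))*(-439 + (0 - 1*(-10))) = ((-7 + 64 + 120) - 1*(-1)*0)*(-439 + (0 + 10)) = (177 + 0)*(-439 + 10) = 177*(-429) = -75933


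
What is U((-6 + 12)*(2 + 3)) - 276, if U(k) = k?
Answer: -246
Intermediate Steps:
U((-6 + 12)*(2 + 3)) - 276 = (-6 + 12)*(2 + 3) - 276 = 6*5 - 276 = 30 - 276 = -246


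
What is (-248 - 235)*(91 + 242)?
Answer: -160839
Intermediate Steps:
(-248 - 235)*(91 + 242) = -483*333 = -160839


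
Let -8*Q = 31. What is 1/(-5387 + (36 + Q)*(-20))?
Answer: -2/12059 ≈ -0.00016585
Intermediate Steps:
Q = -31/8 (Q = -⅛*31 = -31/8 ≈ -3.8750)
1/(-5387 + (36 + Q)*(-20)) = 1/(-5387 + (36 - 31/8)*(-20)) = 1/(-5387 + (257/8)*(-20)) = 1/(-5387 - 1285/2) = 1/(-12059/2) = -2/12059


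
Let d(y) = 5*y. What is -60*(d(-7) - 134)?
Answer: 10140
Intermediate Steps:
-60*(d(-7) - 134) = -60*(5*(-7) - 134) = -60*(-35 - 134) = -60*(-169) = 10140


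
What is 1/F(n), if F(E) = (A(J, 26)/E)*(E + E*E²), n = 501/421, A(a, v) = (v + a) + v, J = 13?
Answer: 177241/27835730 ≈ 0.0063674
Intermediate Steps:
A(a, v) = a + 2*v (A(a, v) = (a + v) + v = a + 2*v)
n = 501/421 (n = 501*(1/421) = 501/421 ≈ 1.1900)
F(E) = 65*(E + E³)/E (F(E) = ((13 + 2*26)/E)*(E + E*E²) = ((13 + 52)/E)*(E + E³) = (65/E)*(E + E³) = 65*(E + E³)/E)
1/F(n) = 1/(65 + 65*(501/421)²) = 1/(65 + 65*(251001/177241)) = 1/(65 + 16315065/177241) = 1/(27835730/177241) = 177241/27835730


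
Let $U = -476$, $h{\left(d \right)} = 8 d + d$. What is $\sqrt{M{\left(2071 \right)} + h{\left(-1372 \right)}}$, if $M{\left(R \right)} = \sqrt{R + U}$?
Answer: $\sqrt{-12348 + \sqrt{1595}} \approx 110.94 i$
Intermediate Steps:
$h{\left(d \right)} = 9 d$
$M{\left(R \right)} = \sqrt{-476 + R}$ ($M{\left(R \right)} = \sqrt{R - 476} = \sqrt{-476 + R}$)
$\sqrt{M{\left(2071 \right)} + h{\left(-1372 \right)}} = \sqrt{\sqrt{-476 + 2071} + 9 \left(-1372\right)} = \sqrt{\sqrt{1595} - 12348} = \sqrt{-12348 + \sqrt{1595}}$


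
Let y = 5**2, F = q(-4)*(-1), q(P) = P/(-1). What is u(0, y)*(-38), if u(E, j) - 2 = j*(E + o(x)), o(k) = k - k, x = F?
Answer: -76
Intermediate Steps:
q(P) = -P (q(P) = P*(-1) = -P)
F = -4 (F = -1*(-4)*(-1) = 4*(-1) = -4)
x = -4
y = 25
o(k) = 0
u(E, j) = 2 + E*j (u(E, j) = 2 + j*(E + 0) = 2 + j*E = 2 + E*j)
u(0, y)*(-38) = (2 + 0*25)*(-38) = (2 + 0)*(-38) = 2*(-38) = -76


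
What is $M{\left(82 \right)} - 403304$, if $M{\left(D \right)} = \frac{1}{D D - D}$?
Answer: $- \frac{2678745167}{6642} \approx -4.033 \cdot 10^{5}$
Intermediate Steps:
$M{\left(D \right)} = \frac{1}{D^{2} - D}$
$M{\left(82 \right)} - 403304 = \frac{1}{82 \left(-1 + 82\right)} - 403304 = \frac{1}{82 \cdot 81} - 403304 = \frac{1}{82} \cdot \frac{1}{81} - 403304 = \frac{1}{6642} - 403304 = - \frac{2678745167}{6642}$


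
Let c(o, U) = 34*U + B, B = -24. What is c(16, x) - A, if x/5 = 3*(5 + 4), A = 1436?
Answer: 3130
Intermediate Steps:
x = 135 (x = 5*(3*(5 + 4)) = 5*(3*9) = 5*27 = 135)
c(o, U) = -24 + 34*U (c(o, U) = 34*U - 24 = -24 + 34*U)
c(16, x) - A = (-24 + 34*135) - 1*1436 = (-24 + 4590) - 1436 = 4566 - 1436 = 3130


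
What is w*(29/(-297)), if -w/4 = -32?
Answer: -3712/297 ≈ -12.498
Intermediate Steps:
w = 128 (w = -4*(-32) = 128)
w*(29/(-297)) = 128*(29/(-297)) = 128*(29*(-1/297)) = 128*(-29/297) = -3712/297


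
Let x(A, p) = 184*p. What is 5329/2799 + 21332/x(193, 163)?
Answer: 54883909/20986902 ≈ 2.6152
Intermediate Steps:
5329/2799 + 21332/x(193, 163) = 5329/2799 + 21332/((184*163)) = 5329*(1/2799) + 21332/29992 = 5329/2799 + 21332*(1/29992) = 5329/2799 + 5333/7498 = 54883909/20986902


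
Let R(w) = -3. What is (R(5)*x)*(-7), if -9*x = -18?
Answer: 42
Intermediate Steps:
x = 2 (x = -⅑*(-18) = 2)
(R(5)*x)*(-7) = -3*2*(-7) = -6*(-7) = 42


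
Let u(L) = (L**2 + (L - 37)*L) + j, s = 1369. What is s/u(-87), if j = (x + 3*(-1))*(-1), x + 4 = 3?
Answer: 1369/18361 ≈ 0.074560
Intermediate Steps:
x = -1 (x = -4 + 3 = -1)
j = 4 (j = (-1 + 3*(-1))*(-1) = (-1 - 3)*(-1) = -4*(-1) = 4)
u(L) = 4 + L**2 + L*(-37 + L) (u(L) = (L**2 + (L - 37)*L) + 4 = (L**2 + (-37 + L)*L) + 4 = (L**2 + L*(-37 + L)) + 4 = 4 + L**2 + L*(-37 + L))
s/u(-87) = 1369/(4 - 37*(-87) + 2*(-87)**2) = 1369/(4 + 3219 + 2*7569) = 1369/(4 + 3219 + 15138) = 1369/18361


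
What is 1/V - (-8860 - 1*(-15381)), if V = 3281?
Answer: -21395400/3281 ≈ -6521.0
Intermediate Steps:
1/V - (-8860 - 1*(-15381)) = 1/3281 - (-8860 - 1*(-15381)) = 1/3281 - (-8860 + 15381) = 1/3281 - 1*6521 = 1/3281 - 6521 = -21395400/3281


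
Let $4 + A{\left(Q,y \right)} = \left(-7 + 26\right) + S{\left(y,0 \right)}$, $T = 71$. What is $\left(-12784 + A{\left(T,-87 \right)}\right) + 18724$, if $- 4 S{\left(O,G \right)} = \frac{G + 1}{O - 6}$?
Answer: $\frac{2215261}{372} \approx 5955.0$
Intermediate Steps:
$S{\left(O,G \right)} = - \frac{1 + G}{4 \left(-6 + O\right)}$ ($S{\left(O,G \right)} = - \frac{\left(G + 1\right) \frac{1}{O - 6}}{4} = - \frac{\left(1 + G\right) \frac{1}{-6 + O}}{4} = - \frac{\frac{1}{-6 + O} \left(1 + G\right)}{4} = - \frac{1 + G}{4 \left(-6 + O\right)}$)
$A{\left(Q,y \right)} = 15 - \frac{1}{4 \left(-6 + y\right)}$ ($A{\left(Q,y \right)} = -4 + \left(\left(-7 + 26\right) + \frac{-1 - 0}{4 \left(-6 + y\right)}\right) = -4 + \left(19 + \frac{-1 + 0}{4 \left(-6 + y\right)}\right) = -4 + \left(19 + \frac{1}{4} \frac{1}{-6 + y} \left(-1\right)\right) = -4 + \left(19 - \frac{1}{4 \left(-6 + y\right)}\right) = 15 - \frac{1}{4 \left(-6 + y\right)}$)
$\left(-12784 + A{\left(T,-87 \right)}\right) + 18724 = \left(-12784 + \frac{-361 + 60 \left(-87\right)}{4 \left(-6 - 87\right)}\right) + 18724 = \left(-12784 + \frac{-361 - 5220}{4 \left(-93\right)}\right) + 18724 = \left(-12784 + \frac{1}{4} \left(- \frac{1}{93}\right) \left(-5581\right)\right) + 18724 = \left(-12784 + \frac{5581}{372}\right) + 18724 = - \frac{4750067}{372} + 18724 = \frac{2215261}{372}$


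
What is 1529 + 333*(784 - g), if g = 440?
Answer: 116081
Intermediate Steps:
1529 + 333*(784 - g) = 1529 + 333*(784 - 1*440) = 1529 + 333*(784 - 440) = 1529 + 333*344 = 1529 + 114552 = 116081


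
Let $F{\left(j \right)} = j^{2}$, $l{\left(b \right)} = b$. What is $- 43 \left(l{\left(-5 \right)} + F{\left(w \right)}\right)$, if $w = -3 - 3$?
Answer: $-1333$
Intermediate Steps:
$w = -6$
$- 43 \left(l{\left(-5 \right)} + F{\left(w \right)}\right) = - 43 \left(-5 + \left(-6\right)^{2}\right) = - 43 \left(-5 + 36\right) = \left(-43\right) 31 = -1333$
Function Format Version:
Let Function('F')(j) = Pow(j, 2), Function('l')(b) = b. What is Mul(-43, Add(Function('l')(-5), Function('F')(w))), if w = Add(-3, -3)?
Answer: -1333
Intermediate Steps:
w = -6
Mul(-43, Add(Function('l')(-5), Function('F')(w))) = Mul(-43, Add(-5, Pow(-6, 2))) = Mul(-43, Add(-5, 36)) = Mul(-43, 31) = -1333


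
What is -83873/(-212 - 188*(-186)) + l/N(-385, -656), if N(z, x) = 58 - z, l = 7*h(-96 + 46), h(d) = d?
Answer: -49320339/15396908 ≈ -3.2033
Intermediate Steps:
l = -350 (l = 7*(-96 + 46) = 7*(-50) = -350)
-83873/(-212 - 188*(-186)) + l/N(-385, -656) = -83873/(-212 - 188*(-186)) - 350/(58 - 1*(-385)) = -83873/(-212 + 34968) - 350/(58 + 385) = -83873/34756 - 350/443 = -49320339/15396908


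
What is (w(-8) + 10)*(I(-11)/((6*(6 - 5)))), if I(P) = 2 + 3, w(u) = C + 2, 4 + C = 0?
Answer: 20/3 ≈ 6.6667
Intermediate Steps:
C = -4 (C = -4 + 0 = -4)
w(u) = -2 (w(u) = -4 + 2 = -2)
I(P) = 5
(w(-8) + 10)*(I(-11)/((6*(6 - 5)))) = (-2 + 10)*(5/((6*(6 - 5)))) = 8*(5/((6*1))) = 8*(5/6) = 8*(5*(⅙)) = 8*(⅚) = 20/3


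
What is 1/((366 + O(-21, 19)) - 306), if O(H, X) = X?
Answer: 1/79 ≈ 0.012658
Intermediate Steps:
1/((366 + O(-21, 19)) - 306) = 1/((366 + 19) - 306) = 1/(385 - 306) = 1/79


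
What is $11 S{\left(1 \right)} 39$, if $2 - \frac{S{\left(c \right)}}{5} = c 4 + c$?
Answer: $-6435$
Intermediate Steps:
$S{\left(c \right)} = 10 - 25 c$ ($S{\left(c \right)} = 10 - 5 \left(c 4 + c\right) = 10 - 5 \left(4 c + c\right) = 10 - 5 \cdot 5 c = 10 - 25 c$)
$11 S{\left(1 \right)} 39 = 11 \left(10 - 25\right) 39 = 11 \left(-15\right) 39 = \left(-165\right) 39 = -6435$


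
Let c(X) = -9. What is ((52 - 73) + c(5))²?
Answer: 900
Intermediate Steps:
((52 - 73) + c(5))² = ((52 - 73) - 9)² = (-21 - 9)² = (-30)² = 900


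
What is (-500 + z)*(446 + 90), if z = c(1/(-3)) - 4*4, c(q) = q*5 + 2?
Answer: -829192/3 ≈ -2.7640e+5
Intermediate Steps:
c(q) = 2 + 5*q (c(q) = 5*q + 2 = 2 + 5*q)
z = -47/3 (z = (2 + 5*(1/(-3))) - 4*4 = (2 + 5*(1*(-⅓))) - 16 = (2 + 5*(-⅓)) - 16 = (2 - 5/3) - 16 = ⅓ - 16 = -47/3 ≈ -15.667)
(-500 + z)*(446 + 90) = (-500 - 47/3)*(446 + 90) = -1547/3*536 = -829192/3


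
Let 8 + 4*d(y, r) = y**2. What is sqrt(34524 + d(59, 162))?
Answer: sqrt(141569)/2 ≈ 188.13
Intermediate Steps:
d(y, r) = -2 + y**2/4
sqrt(34524 + d(59, 162)) = sqrt(34524 + (-2 + (1/4)*59**2)) = sqrt(34524 + (-2 + (1/4)*3481)) = sqrt(34524 + (-2 + 3481/4)) = sqrt(34524 + 3473/4) = sqrt(141569/4) = sqrt(141569)/2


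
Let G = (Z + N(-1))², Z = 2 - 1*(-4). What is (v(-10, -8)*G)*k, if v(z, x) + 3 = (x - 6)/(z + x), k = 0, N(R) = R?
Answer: 0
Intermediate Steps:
Z = 6 (Z = 2 + 4 = 6)
v(z, x) = -3 + (-6 + x)/(x + z) (v(z, x) = -3 + (x - 6)/(z + x) = -3 + (-6 + x)/(x + z))
G = 25 (G = (6 - 1)² = 5² = 25)
(v(-10, -8)*G)*k = (((-6 - 3*(-10) - 2*(-8))/(-8 - 10))*25)*0 = (((-6 + 30 + 16)/(-18))*25)*0 = (-1/18*40*25)*0 = -20/9*25*0 = -500/9*0 = 0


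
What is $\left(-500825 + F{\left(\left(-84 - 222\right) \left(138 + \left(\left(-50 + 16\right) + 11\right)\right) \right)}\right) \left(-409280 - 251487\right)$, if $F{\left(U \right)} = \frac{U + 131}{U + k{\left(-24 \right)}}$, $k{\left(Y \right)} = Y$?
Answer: $\frac{11653297708708597}{35214} \approx 3.3093 \cdot 10^{11}$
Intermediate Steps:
$F{\left(U \right)} = \frac{131 + U}{-24 + U}$ ($F{\left(U \right)} = \frac{U + 131}{U - 24} = \frac{131 + U}{-24 + U}$)
$\left(-500825 + F{\left(\left(-84 - 222\right) \left(138 + \left(\left(-50 + 16\right) + 11\right)\right) \right)}\right) \left(-409280 - 251487\right) = \left(-500825 + \frac{131 + \left(-84 - 222\right) \left(138 + \left(\left(-50 + 16\right) + 11\right)\right)}{-24 + \left(-84 - 222\right) \left(138 + \left(\left(-50 + 16\right) + 11\right)\right)}\right) \left(-409280 - 251487\right) = \left(-500825 + \frac{131 - 306 \left(138 + \left(-34 + 11\right)\right)}{-24 - 306 \left(138 + \left(-34 + 11\right)\right)}\right) \left(-660767\right) = \left(-500825 + \frac{131 - 306 \left(138 - 23\right)}{-24 - 306 \left(138 - 23\right)}\right) \left(-660767\right) = \left(-500825 + \frac{131 - 35190}{-24 - 35190}\right) \left(-660767\right) = \left(-500825 + \frac{1}{-35214} \left(-35059\right)\right) \left(-660767\right) = \left(-500825 - - \frac{35059}{35214}\right) \left(-660767\right) = \left(-500825 + \frac{35059}{35214}\right) \left(-660767\right) = \left(- \frac{17636016491}{35214}\right) \left(-660767\right) = \frac{11653297708708597}{35214}$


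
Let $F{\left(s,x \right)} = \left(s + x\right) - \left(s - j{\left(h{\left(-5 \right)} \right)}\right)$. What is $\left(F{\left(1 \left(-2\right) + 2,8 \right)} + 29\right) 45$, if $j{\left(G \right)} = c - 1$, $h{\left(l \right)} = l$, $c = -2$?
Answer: $1530$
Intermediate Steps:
$j{\left(G \right)} = -3$ ($j{\left(G \right)} = -2 - 1 = -3$)
$F{\left(s,x \right)} = -3 + x$ ($F{\left(s,x \right)} = \left(s + x\right) - \left(3 + s\right) = -3 + x$)
$\left(F{\left(1 \left(-2\right) + 2,8 \right)} + 29\right) 45 = \left(\left(-3 + 8\right) + 29\right) 45 = \left(5 + 29\right) 45 = 34 \cdot 45 = 1530$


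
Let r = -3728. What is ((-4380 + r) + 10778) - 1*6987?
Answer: -4317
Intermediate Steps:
((-4380 + r) + 10778) - 1*6987 = ((-4380 - 3728) + 10778) - 1*6987 = (-8108 + 10778) - 6987 = 2670 - 6987 = -4317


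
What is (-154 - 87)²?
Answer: 58081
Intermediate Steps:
(-154 - 87)² = (-241)² = 58081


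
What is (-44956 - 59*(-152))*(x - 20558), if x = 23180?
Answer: -94360536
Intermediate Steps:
(-44956 - 59*(-152))*(x - 20558) = (-44956 - 59*(-152))*(23180 - 20558) = (-44956 + 8968)*2622 = -35988*2622 = -94360536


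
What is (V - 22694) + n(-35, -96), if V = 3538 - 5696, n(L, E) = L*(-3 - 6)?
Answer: -24537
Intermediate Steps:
n(L, E) = -9*L (n(L, E) = L*(-9) = -9*L)
V = -2158
(V - 22694) + n(-35, -96) = (-2158 - 22694) - 9*(-35) = -24852 + 315 = -24537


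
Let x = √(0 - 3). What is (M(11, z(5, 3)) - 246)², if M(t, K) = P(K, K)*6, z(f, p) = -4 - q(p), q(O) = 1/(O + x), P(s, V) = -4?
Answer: 72900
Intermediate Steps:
x = I*√3 (x = √(-3) = I*√3 ≈ 1.732*I)
q(O) = 1/(O + I*√3)
z(f, p) = -4 - 1/(p + I*√3)
M(t, K) = -24 (M(t, K) = -4*6 = -24)
(M(11, z(5, 3)) - 246)² = (-24 - 246)² = (-270)² = 72900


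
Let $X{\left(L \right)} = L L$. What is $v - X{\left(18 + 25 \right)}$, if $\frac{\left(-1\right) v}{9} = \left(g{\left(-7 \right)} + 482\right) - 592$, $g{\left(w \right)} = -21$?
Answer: $-670$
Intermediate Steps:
$X{\left(L \right)} = L^{2}$
$v = 1179$ ($v = - 9 \left(\left(-21 + 482\right) - 592\right) = - 9 \left(461 - 592\right) = \left(-9\right) \left(-131\right) = 1179$)
$v - X{\left(18 + 25 \right)} = 1179 - \left(18 + 25\right)^{2} = 1179 - 43^{2} = 1179 - 1849 = -670$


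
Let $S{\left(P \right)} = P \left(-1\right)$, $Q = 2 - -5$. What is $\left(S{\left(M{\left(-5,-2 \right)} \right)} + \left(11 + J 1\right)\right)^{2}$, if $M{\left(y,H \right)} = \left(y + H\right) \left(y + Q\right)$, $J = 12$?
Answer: $1369$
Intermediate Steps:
$Q = 7$ ($Q = 2 + 5 = 7$)
$M{\left(y,H \right)} = \left(7 + y\right) \left(H + y\right)$ ($M{\left(y,H \right)} = \left(y + H\right) \left(y + 7\right) = \left(H + y\right) \left(7 + y\right) = \left(7 + y\right) \left(H + y\right)$)
$S{\left(P \right)} = - P$
$\left(S{\left(M{\left(-5,-2 \right)} \right)} + \left(11 + J 1\right)\right)^{2} = \left(- (\left(-5\right)^{2} + 7 \left(-2\right) + 7 \left(-5\right) - -10) + \left(11 + 12 \cdot 1\right)\right)^{2} = \left(- (25 - 14 - 35 + 10) + \left(11 + 12\right)\right)^{2} = \left(\left(-1\right) \left(-14\right) + 23\right)^{2} = \left(14 + 23\right)^{2} = 37^{2} = 1369$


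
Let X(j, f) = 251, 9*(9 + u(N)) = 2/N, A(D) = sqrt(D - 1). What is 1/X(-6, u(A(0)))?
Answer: 1/251 ≈ 0.0039841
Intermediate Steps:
A(D) = sqrt(-1 + D)
u(N) = -9 + 2/(9*N) (u(N) = -9 + (2/N)/9 = -9 + 2/(9*N))
1/X(-6, u(A(0))) = 1/251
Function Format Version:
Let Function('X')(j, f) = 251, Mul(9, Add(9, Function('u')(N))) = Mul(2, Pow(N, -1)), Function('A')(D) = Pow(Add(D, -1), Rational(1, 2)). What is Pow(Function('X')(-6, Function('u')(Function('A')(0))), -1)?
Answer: Rational(1, 251) ≈ 0.0039841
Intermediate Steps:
Function('A')(D) = Pow(Add(-1, D), Rational(1, 2))
Function('u')(N) = Add(-9, Mul(Rational(2, 9), Pow(N, -1))) (Function('u')(N) = Add(-9, Mul(Rational(1, 9), Mul(2, Pow(N, -1)))) = Add(-9, Mul(Rational(2, 9), Pow(N, -1))))
Pow(Function('X')(-6, Function('u')(Function('A')(0))), -1) = Pow(251, -1) = Rational(1, 251)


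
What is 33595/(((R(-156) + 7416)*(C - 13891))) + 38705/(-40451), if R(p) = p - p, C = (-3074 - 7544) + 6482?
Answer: -5175761970905/5407822672632 ≈ -0.95709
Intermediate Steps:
C = -4136 (C = -10618 + 6482 = -4136)
R(p) = 0
33595/(((R(-156) + 7416)*(C - 13891))) + 38705/(-40451) = 33595/(((0 + 7416)*(-4136 - 13891))) + 38705/(-40451) = 33595/((7416*(-18027))) + 38705*(-1/40451) = 33595/(-133688232) - 38705/40451 = 33595*(-1/133688232) - 38705/40451 = -33595/133688232 - 38705/40451 = -5175761970905/5407822672632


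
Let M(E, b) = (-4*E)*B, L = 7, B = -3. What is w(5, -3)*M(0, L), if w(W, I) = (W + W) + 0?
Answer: 0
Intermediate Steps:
w(W, I) = 2*W (w(W, I) = 2*W + 0 = 2*W)
M(E, b) = 12*E (M(E, b) = -4*E*(-3) = 12*E)
w(5, -3)*M(0, L) = (2*5)*(12*0) = 10*0 = 0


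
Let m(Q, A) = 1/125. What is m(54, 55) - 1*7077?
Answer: -884624/125 ≈ -7077.0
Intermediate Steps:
m(Q, A) = 1/125
m(54, 55) - 1*7077 = 1/125 - 1*7077 = 1/125 - 7077 = -884624/125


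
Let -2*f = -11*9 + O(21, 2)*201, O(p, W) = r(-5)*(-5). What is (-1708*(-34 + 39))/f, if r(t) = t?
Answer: 8540/2463 ≈ 3.4673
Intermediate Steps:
O(p, W) = 25 (O(p, W) = -5*(-5) = 25)
f = -2463 (f = -(-11*9 + 25*201)/2 = -(-99 + 5025)/2 = -½*4926 = -2463)
(-1708*(-34 + 39))/f = -1708*(-34 + 39)/(-2463) = -1708*5*(-1/2463) = -8540*(-1/2463) = 8540/2463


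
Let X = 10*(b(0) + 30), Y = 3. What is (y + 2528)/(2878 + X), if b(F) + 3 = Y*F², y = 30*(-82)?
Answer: 17/787 ≈ 0.021601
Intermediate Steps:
y = -2460
b(F) = -3 + 3*F²
X = 270 (X = 10*((-3 + 3*0²) + 30) = 10*((-3 + 3*0) + 30) = 10*((-3 + 0) + 30) = 10*(-3 + 30) = 10*27 = 270)
(y + 2528)/(2878 + X) = (-2460 + 2528)/(2878 + 270) = 68/3148 = 68*(1/3148) = 17/787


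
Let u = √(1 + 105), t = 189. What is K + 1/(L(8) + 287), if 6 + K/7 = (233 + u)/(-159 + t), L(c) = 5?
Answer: 54181/4380 + 7*√106/30 ≈ 14.772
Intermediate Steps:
u = √106 ≈ 10.296
K = 371/30 + 7*√106/30 (K = -42 + 7*((233 + √106)/(-159 + 189)) = -42 + 7*((233 + √106)/30) = -42 + 7*((233 + √106)*(1/30)) = -42 + 7*(233/30 + √106/30) = -42 + (1631/30 + 7*√106/30) = 371/30 + 7*√106/30 ≈ 14.769)
K + 1/(L(8) + 287) = (371/30 + 7*√106/30) + 1/(5 + 287) = (371/30 + 7*√106/30) + 1/292 = 54181/4380 + 7*√106/30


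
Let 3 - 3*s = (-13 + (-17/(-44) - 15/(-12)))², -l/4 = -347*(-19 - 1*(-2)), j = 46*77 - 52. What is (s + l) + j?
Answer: -7313740/363 ≈ -20148.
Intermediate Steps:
j = 3490 (j = 3542 - 52 = 3490)
l = -23596 (l = -(-1388)*(-19 - 1*(-2)) = -(-1388)*(-19 + 2) = -(-1388)*(-17) = -4*5899 = -23596)
s = -15262/363 (s = 1 - (-13 + (-17/(-44) - 15/(-12)))²/3 = 1 - (-13 + (-17*(-1/44) - 15*(-1/12)))²/3 = 1 - (-13 + (17/44 + 5/4))²/3 = 1 - (-13 + 18/11)²/3 = 1 - (-125/11)²/3 = 1 - ⅓*15625/121 = 1 - 15625/363 = -15262/363 ≈ -42.044)
(s + l) + j = (-15262/363 - 23596) + 3490 = -8580610/363 + 3490 = -7313740/363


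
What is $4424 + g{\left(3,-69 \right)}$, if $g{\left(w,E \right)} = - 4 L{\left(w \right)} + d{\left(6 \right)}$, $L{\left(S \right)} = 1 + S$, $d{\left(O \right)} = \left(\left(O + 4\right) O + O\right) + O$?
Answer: $4480$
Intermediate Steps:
$d{\left(O \right)} = 2 O + O \left(4 + O\right)$ ($d{\left(O \right)} = \left(\left(4 + O\right) O + O\right) + O = \left(O \left(4 + O\right) + O\right) + O = \left(O + O \left(4 + O\right)\right) + O = 2 O + O \left(4 + O\right)$)
$g{\left(w,E \right)} = 68 - 4 w$ ($g{\left(w,E \right)} = - 4 \left(1 + w\right) + 6 \left(6 + 6\right) = \left(-4 - 4 w\right) + 6 \cdot 12 = \left(-4 - 4 w\right) + 72 = 68 - 4 w$)
$4424 + g{\left(3,-69 \right)} = 4424 + \left(68 - 12\right) = 4424 + 56 = 4480$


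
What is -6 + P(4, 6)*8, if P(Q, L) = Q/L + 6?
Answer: 142/3 ≈ 47.333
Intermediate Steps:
P(Q, L) = 6 + Q/L (P(Q, L) = Q/L + 6 = 6 + Q/L)
-6 + P(4, 6)*8 = -6 + (6 + 4/6)*8 = -6 + (6 + 4*(1/6))*8 = -6 + (6 + 2/3)*8 = -6 + (20/3)*8 = -6 + 160/3 = 142/3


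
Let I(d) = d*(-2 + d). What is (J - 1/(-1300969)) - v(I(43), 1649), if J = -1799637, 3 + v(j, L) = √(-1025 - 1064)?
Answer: -2341268045345/1300969 - I*√2089 ≈ -1.7996e+6 - 45.706*I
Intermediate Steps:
v(j, L) = -3 + I*√2089 (v(j, L) = -3 + √(-1025 - 1064) = -3 + √(-2089) = -3 + I*√2089)
(J - 1/(-1300969)) - v(I(43), 1649) = (-1799637 - 1/(-1300969)) - (-3 + I*√2089) = (-1799637 - 1*(-1/1300969)) + (3 - I*√2089) = (-1799637 + 1/1300969) + (3 - I*√2089) = -2341271948252/1300969 + (3 - I*√2089) = -2341268045345/1300969 - I*√2089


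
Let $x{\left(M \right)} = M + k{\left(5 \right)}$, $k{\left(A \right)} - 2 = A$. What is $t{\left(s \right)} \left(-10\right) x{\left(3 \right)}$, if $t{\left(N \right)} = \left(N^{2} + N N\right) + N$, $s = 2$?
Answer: $-1000$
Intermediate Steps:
$k{\left(A \right)} = 2 + A$
$x{\left(M \right)} = 7 + M$ ($x{\left(M \right)} = M + \left(2 + 5\right) = M + 7 = 7 + M$)
$t{\left(N \right)} = N + 2 N^{2}$ ($t{\left(N \right)} = \left(N^{2} + N^{2}\right) + N = 2 N^{2} + N = N + 2 N^{2}$)
$t{\left(s \right)} \left(-10\right) x{\left(3 \right)} = 2 \left(1 + 2 \cdot 2\right) \left(-10\right) \left(7 + 3\right) = 2 \left(1 + 4\right) \left(-10\right) 10 = 2 \cdot 5 \left(-10\right) 10 = 10 \left(-10\right) 10 = \left(-100\right) 10 = -1000$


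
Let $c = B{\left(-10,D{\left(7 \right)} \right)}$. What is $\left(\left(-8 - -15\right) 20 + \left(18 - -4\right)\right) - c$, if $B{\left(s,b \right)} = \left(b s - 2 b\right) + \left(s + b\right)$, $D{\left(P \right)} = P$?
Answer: $249$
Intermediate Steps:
$B{\left(s,b \right)} = s - b + b s$ ($B{\left(s,b \right)} = \left(- 2 b + b s\right) + \left(b + s\right) = s - b + b s$)
$c = -87$ ($c = -10 - 7 + 7 \left(-10\right) = -10 - 7 - 70 = -87$)
$\left(\left(-8 - -15\right) 20 + \left(18 - -4\right)\right) - c = \left(\left(-8 - -15\right) 20 + \left(18 - -4\right)\right) - -87 = \left(\left(-8 + 15\right) 20 + \left(18 + 4\right)\right) + 87 = \left(7 \cdot 20 + 22\right) + 87 = \left(140 + 22\right) + 87 = 162 + 87 = 249$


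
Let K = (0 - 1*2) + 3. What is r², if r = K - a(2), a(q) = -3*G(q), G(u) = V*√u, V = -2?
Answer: 73 - 12*√2 ≈ 56.029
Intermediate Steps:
G(u) = -2*√u
a(q) = 6*√q (a(q) = -(-6)*√q = 6*√q)
K = 1 (K = (0 - 2) + 3 = -2 + 3 = 1)
r = 1 - 6*√2 ≈ -7.4853
r² = (1 - 6*√2)²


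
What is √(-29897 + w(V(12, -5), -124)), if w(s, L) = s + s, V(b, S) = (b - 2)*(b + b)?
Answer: I*√29417 ≈ 171.51*I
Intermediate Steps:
V(b, S) = 2*b*(-2 + b) (V(b, S) = (-2 + b)*(2*b) = 2*b*(-2 + b))
w(s, L) = 2*s
√(-29897 + w(V(12, -5), -124)) = √(-29897 + 2*(2*12*(-2 + 12))) = √(-29897 + 2*(2*12*10)) = √(-29897 + 2*240) = √(-29897 + 480) = √(-29417) = I*√29417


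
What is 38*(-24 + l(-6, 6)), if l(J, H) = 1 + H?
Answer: -646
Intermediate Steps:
38*(-24 + l(-6, 6)) = 38*(-24 + (1 + 6)) = 38*(-24 + 7) = 38*(-17) = -646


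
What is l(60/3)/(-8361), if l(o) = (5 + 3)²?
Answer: -64/8361 ≈ -0.0076546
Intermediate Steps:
l(o) = 64 (l(o) = 8² = 64)
l(60/3)/(-8361) = 64/(-8361) = 64*(-1/8361) = -64/8361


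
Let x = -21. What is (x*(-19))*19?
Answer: 7581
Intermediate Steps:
(x*(-19))*19 = -21*(-19)*19 = 399*19 = 7581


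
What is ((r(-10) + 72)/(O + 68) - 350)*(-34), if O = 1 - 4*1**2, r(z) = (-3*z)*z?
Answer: 781252/65 ≈ 12019.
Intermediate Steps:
r(z) = -3*z**2
O = -3 (O = 1 - 4*1 = 1 - 4 = -3)
((r(-10) + 72)/(O + 68) - 350)*(-34) = ((-3*(-10)**2 + 72)/(-3 + 68) - 350)*(-34) = ((-3*100 + 72)/65 - 350)*(-34) = ((-300 + 72)*(1/65) - 350)*(-34) = (-228*1/65 - 350)*(-34) = (-228/65 - 350)*(-34) = -22978/65*(-34) = 781252/65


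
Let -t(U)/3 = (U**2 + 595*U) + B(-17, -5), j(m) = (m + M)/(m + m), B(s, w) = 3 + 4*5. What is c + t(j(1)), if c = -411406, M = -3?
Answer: -409693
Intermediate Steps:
B(s, w) = 23 (B(s, w) = 3 + 20 = 23)
j(m) = (-3 + m)/(2*m) (j(m) = (m - 3)/(m + m) = (-3 + m)/((2*m)) = (-3 + m)*(1/(2*m)) = (-3 + m)/(2*m))
t(U) = -69 - 1785*U - 3*U**2 (t(U) = -3*((U**2 + 595*U) + 23) = -3*(23 + U**2 + 595*U) = -69 - 1785*U - 3*U**2)
c + t(j(1)) = -411406 + (-69 - 1785*(-3 + 1)/(2*1) - 3*(-3 + 1)**2/4) = -411406 + (-69 - 1785*(-2)/2 - 3*1**2) = -411406 + (-69 - 1785*(-1) - 3*(-1)**2) = -411406 + (-69 + 1785 - 3*1) = -411406 + (-69 + 1785 - 3) = -411406 + 1713 = -409693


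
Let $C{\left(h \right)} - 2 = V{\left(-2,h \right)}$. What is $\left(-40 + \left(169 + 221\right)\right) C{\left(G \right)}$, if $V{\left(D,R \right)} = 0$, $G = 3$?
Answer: $700$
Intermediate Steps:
$C{\left(h \right)} = 2$ ($C{\left(h \right)} = 2 + 0 = 2$)
$\left(-40 + \left(169 + 221\right)\right) C{\left(G \right)} = \left(-40 + \left(169 + 221\right)\right) 2 = \left(-40 + 390\right) 2 = 350 \cdot 2 = 700$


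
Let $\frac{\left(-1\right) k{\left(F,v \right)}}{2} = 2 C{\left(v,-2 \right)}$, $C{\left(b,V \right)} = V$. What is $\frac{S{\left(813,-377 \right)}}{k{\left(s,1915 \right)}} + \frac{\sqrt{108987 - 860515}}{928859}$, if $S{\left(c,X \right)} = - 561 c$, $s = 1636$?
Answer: $- \frac{456093}{8} + \frac{2 i \sqrt{187882}}{928859} \approx -57012.0 + 0.0009333 i$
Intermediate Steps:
$k{\left(F,v \right)} = 8$ ($k{\left(F,v \right)} = - 2 \cdot 2 \left(-2\right) = \left(-2\right) \left(-4\right) = 8$)
$\frac{S{\left(813,-377 \right)}}{k{\left(s,1915 \right)}} + \frac{\sqrt{108987 - 860515}}{928859} = \frac{\left(-561\right) 813}{8} + \frac{\sqrt{108987 - 860515}}{928859} = \left(-456093\right) \frac{1}{8} + \sqrt{-751528} \cdot \frac{1}{928859} = - \frac{456093}{8} + 2 i \sqrt{187882} \cdot \frac{1}{928859} = - \frac{456093}{8} + \frac{2 i \sqrt{187882}}{928859}$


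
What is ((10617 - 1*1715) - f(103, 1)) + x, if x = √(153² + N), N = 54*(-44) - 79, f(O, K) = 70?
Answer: 8832 + √20954 ≈ 8976.8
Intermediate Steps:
N = -2455 (N = -2376 - 79 = -2455)
x = √20954 (x = √(153² - 2455) = √(23409 - 2455) = √20954 ≈ 144.75)
((10617 - 1*1715) - f(103, 1)) + x = ((10617 - 1*1715) - 1*70) + √20954 = ((10617 - 1715) - 70) + √20954 = (8902 - 70) + √20954 = 8832 + √20954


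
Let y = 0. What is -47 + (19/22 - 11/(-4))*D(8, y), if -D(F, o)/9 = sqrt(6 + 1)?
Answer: -47 - 1431*sqrt(7)/44 ≈ -133.05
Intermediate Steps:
D(F, o) = -9*sqrt(7) (D(F, o) = -9*sqrt(6 + 1) = -9*sqrt(7))
-47 + (19/22 - 11/(-4))*D(8, y) = -47 + (19/22 - 11/(-4))*(-9*sqrt(7)) = -47 + (19*(1/22) - 11*(-1/4))*(-9*sqrt(7)) = -47 + (19/22 + 11/4)*(-9*sqrt(7)) = -47 + 159*(-9*sqrt(7))/44 = -47 - 1431*sqrt(7)/44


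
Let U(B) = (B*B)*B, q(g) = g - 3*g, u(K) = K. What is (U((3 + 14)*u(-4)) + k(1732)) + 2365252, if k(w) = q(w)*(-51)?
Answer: 2227484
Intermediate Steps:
q(g) = -2*g
U(B) = B³ (U(B) = B²*B = B³)
k(w) = 102*w (k(w) = -2*w*(-51) = 102*w)
(U((3 + 14)*u(-4)) + k(1732)) + 2365252 = (((3 + 14)*(-4))³ + 102*1732) + 2365252 = ((17*(-4))³ + 176664) + 2365252 = ((-68)³ + 176664) + 2365252 = (-314432 + 176664) + 2365252 = -137768 + 2365252 = 2227484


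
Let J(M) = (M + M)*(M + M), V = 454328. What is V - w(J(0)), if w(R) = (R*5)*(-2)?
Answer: 454328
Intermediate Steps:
J(M) = 4*M² (J(M) = (2*M)*(2*M) = 4*M²)
w(R) = -10*R (w(R) = (5*R)*(-2) = -10*R)
V - w(J(0)) = 454328 - (-10)*4*0² = 454328 - (-10)*4*0 = 454328 - (-10)*0 = 454328 - 1*0 = 454328 + 0 = 454328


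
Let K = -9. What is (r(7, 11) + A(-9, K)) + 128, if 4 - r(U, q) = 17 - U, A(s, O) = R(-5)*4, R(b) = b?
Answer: 102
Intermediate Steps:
A(s, O) = -20 (A(s, O) = -5*4 = -20)
r(U, q) = -13 + U (r(U, q) = 4 - (17 - U) = 4 + (-17 + U) = -13 + U)
(r(7, 11) + A(-9, K)) + 128 = ((-13 + 7) - 20) + 128 = (-6 - 20) + 128 = -26 + 128 = 102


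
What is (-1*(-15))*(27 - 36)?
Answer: -135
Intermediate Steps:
(-1*(-15))*(27 - 36) = 15*(-9) = -135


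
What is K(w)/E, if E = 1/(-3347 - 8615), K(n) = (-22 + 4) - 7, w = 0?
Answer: 299050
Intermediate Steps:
K(n) = -25 (K(n) = -18 - 7 = -25)
E = -1/11962 (E = 1/(-11962) = -1/11962 ≈ -8.3598e-5)
K(w)/E = -25/(-1/11962) = -25*(-11962) = 299050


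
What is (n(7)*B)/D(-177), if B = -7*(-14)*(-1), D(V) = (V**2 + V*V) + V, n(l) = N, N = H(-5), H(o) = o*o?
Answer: -2450/62481 ≈ -0.039212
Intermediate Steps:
H(o) = o**2
N = 25 (N = (-5)**2 = 25)
n(l) = 25
D(V) = V + 2*V**2 (D(V) = (V**2 + V**2) + V = 2*V**2 + V = V + 2*V**2)
B = -98 (B = 98*(-1) = -98)
(n(7)*B)/D(-177) = (25*(-98))/((-177*(1 + 2*(-177)))) = -2450*(-1/(177*(1 - 354))) = -2450/((-177*(-353))) = -2450/62481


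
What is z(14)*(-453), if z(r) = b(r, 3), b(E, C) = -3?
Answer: 1359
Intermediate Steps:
z(r) = -3
z(14)*(-453) = -3*(-453) = 1359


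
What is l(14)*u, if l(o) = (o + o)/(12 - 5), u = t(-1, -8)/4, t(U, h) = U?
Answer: -1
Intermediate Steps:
u = -1/4 ≈ -0.25000
l(o) = 2*o/7 (l(o) = (2*o)/7 = (2*o)*(1/7) = 2*o/7)
l(14)*u = ((2/7)*14)*(-1/4) = 4*(-1/4) = -1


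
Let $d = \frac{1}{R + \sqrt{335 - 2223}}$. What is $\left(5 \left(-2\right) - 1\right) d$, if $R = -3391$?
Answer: $\frac{37301}{11500769} + \frac{44 i \sqrt{118}}{11500769} \approx 0.0032433 + 4.1559 \cdot 10^{-5} i$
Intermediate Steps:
$d = \frac{1}{-3391 + 4 i \sqrt{118}}$ ($d = \frac{1}{-3391 + \sqrt{335 - 2223}} = \frac{1}{-3391 + \sqrt{-1888}} = \frac{1}{-3391 + 4 i \sqrt{118}} \approx -0.00029485 - 3.778 \cdot 10^{-6} i$)
$\left(5 \left(-2\right) - 1\right) d = \left(5 \left(-2\right) - 1\right) \left(- \frac{3391}{11500769} - \frac{4 i \sqrt{118}}{11500769}\right) = \left(-10 - 1\right) \left(- \frac{3391}{11500769} - \frac{4 i \sqrt{118}}{11500769}\right) = - 11 \left(- \frac{3391}{11500769} - \frac{4 i \sqrt{118}}{11500769}\right) = \frac{37301}{11500769} + \frac{44 i \sqrt{118}}{11500769}$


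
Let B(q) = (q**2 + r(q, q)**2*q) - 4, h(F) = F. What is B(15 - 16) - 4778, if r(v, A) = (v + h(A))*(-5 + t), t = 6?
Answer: -4785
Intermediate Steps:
r(v, A) = A + v (r(v, A) = (v + A)*(-5 + 6) = (A + v)*1 = A + v)
B(q) = -4 + q**2 + 4*q**3 (B(q) = (q**2 + (q + q)**2*q) - 4 = (q**2 + (2*q)**2*q) - 4 = (q**2 + (4*q**2)*q) - 4 = (q**2 + 4*q**3) - 4 = -4 + q**2 + 4*q**3)
B(15 - 16) - 4778 = (-4 + (15 - 16)**2 + 4*(15 - 16)**3) - 4778 = (-4 + (-1)**2 + 4*(-1)**3) - 4778 = (-4 + 1 + 4*(-1)) - 4778 = (-4 + 1 - 4) - 4778 = -7 - 4778 = -4785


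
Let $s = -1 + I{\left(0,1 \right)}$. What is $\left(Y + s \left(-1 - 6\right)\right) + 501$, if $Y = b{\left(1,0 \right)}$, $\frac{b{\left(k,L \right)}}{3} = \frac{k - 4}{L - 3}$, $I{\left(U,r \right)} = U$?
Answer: $511$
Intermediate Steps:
$b{\left(k,L \right)} = \frac{3 \left(-4 + k\right)}{-3 + L}$ ($b{\left(k,L \right)} = 3 \frac{k - 4}{L - 3} = 3 \frac{-4 + k}{-3 + L} = \frac{3 \left(-4 + k\right)}{-3 + L}$)
$s = -1$ ($s = -1 + 0 = -1$)
$Y = 3$ ($Y = \frac{3 \left(-4 + 1\right)}{-3 + 0} = 3 \frac{1}{-3} \left(-3\right) = 3 \left(- \frac{1}{3}\right) \left(-3\right) = 3$)
$\left(Y + s \left(-1 - 6\right)\right) + 501 = \left(3 - \left(-1 - 6\right)\right) + 501 = \left(3 - -7\right) + 501 = \left(3 + 7\right) + 501 = 10 + 501 = 511$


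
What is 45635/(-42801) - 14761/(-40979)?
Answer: -1238291104/1753942179 ≈ -0.70600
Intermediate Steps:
45635/(-42801) - 14761/(-40979) = 45635*(-1/42801) - 14761*(-1/40979) = -45635/42801 + 14761/40979 = -1238291104/1753942179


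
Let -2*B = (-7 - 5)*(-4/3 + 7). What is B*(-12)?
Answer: -408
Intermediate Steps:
B = 34 (B = -(-7 - 5)*(-4/3 + 7)/2 = -(-6)*(-4*⅓ + 7) = -(-6)*(-4/3 + 7) = -(-6)*17/3 = -½*(-68) = 34)
B*(-12) = 34*(-12) = -408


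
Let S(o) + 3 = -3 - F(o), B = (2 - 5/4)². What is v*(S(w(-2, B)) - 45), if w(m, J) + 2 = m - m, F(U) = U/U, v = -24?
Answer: 1248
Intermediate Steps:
F(U) = 1
B = 9/16 (B = (2 - 5*¼)² = (2 - 5/4)² = (¾)² = 9/16 ≈ 0.56250)
w(m, J) = -2 (w(m, J) = -2 + (m - m) = -2 + 0 = -2)
S(o) = -7 (S(o) = -3 + (-3 - 1*1) = -3 + (-3 - 1) = -3 - 4 = -7)
v*(S(w(-2, B)) - 45) = -24*(-7 - 45) = -24*(-52) = 1248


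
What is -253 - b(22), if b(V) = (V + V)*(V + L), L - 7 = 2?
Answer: -1617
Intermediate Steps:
L = 9 (L = 7 + 2 = 9)
b(V) = 2*V*(9 + V) (b(V) = (V + V)*(V + 9) = (2*V)*(9 + V) = 2*V*(9 + V))
-253 - b(22) = -253 - 2*22*(9 + 22) = -253 - 2*22*31 = -253 - 1*1364 = -253 - 1364 = -1617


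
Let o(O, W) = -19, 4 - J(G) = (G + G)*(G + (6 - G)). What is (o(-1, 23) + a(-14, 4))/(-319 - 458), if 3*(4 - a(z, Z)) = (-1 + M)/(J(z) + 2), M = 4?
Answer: 373/19314 ≈ 0.019312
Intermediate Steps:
J(G) = 4 - 12*G (J(G) = 4 - (G + G)*(G + (6 - G)) = 4 - 2*G*6 = 4 - 12*G)
a(z, Z) = 4 - 1/(6 - 12*z) (a(z, Z) = 4 - (-1 + 4)/(3*((4 - 12*z) + 2)) = 4 - 1/(6 - 12*z))
(o(-1, 23) + a(-14, 4))/(-319 - 458) = (-19 + (-23 + 48*(-14))/(6*(-1 + 2*(-14))))/(-319 - 458) = (-19 + (-23 - 672)/(6*(-1 - 28)))/(-777) = (-19 + (1/6)*(-695)/(-29))*(-1/777) = (-19 + (1/6)*(-1/29)*(-695))*(-1/777) = (-19 + 695/174)*(-1/777) = -2611/174*(-1/777) = 373/19314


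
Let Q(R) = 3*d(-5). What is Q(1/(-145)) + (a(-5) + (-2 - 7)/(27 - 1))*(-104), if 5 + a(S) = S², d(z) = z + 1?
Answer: -2056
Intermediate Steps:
d(z) = 1 + z
a(S) = -5 + S²
Q(R) = -12 (Q(R) = 3*(1 - 5) = 3*(-4) = -12)
Q(1/(-145)) + (a(-5) + (-2 - 7)/(27 - 1))*(-104) = -12 + ((-5 + (-5)²) + (-2 - 7)/(27 - 1))*(-104) = -12 + ((-5 + 25) - 9/26)*(-104) = -12 + (20 - 9*1/26)*(-104) = -12 + (20 - 9/26)*(-104) = -12 + (511/26)*(-104) = -12 - 2044 = -2056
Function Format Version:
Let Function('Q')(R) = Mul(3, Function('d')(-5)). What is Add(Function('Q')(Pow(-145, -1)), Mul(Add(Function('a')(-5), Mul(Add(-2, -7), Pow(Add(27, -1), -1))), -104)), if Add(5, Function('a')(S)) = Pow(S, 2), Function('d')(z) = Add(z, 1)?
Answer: -2056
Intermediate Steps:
Function('d')(z) = Add(1, z)
Function('a')(S) = Add(-5, Pow(S, 2))
Function('Q')(R) = -12 (Function('Q')(R) = Mul(3, Add(1, -5)) = Mul(3, -4) = -12)
Add(Function('Q')(Pow(-145, -1)), Mul(Add(Function('a')(-5), Mul(Add(-2, -7), Pow(Add(27, -1), -1))), -104)) = Add(-12, Mul(Add(Add(-5, Pow(-5, 2)), Mul(Add(-2, -7), Pow(Add(27, -1), -1))), -104)) = Add(-12, Mul(Add(Add(-5, 25), Mul(-9, Pow(26, -1))), -104)) = Add(-12, Mul(Add(20, Mul(-9, Rational(1, 26))), -104)) = Add(-12, Mul(Add(20, Rational(-9, 26)), -104)) = Add(-12, Mul(Rational(511, 26), -104)) = Add(-12, -2044) = -2056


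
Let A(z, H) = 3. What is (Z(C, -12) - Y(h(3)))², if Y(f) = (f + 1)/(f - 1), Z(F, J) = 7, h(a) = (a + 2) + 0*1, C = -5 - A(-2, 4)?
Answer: 121/4 ≈ 30.250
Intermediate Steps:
C = -8 (C = -5 - 1*3 = -5 - 3 = -8)
h(a) = 2 + a (h(a) = (2 + a) + 0 = 2 + a)
Y(f) = (1 + f)/(-1 + f)
(Z(C, -12) - Y(h(3)))² = (7 - (1 + (2 + 3))/(-1 + (2 + 3)))² = (7 - (1 + 5)/(-1 + 5))² = (7 - 6/4)² = (7 - 1*3/2)² = (7 - 3/2)² = (11/2)² = 121/4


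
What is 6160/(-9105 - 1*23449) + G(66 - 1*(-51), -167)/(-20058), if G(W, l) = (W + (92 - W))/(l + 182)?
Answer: -464088542/2448630495 ≈ -0.18953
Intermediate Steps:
G(W, l) = 92/(182 + l)
6160/(-9105 - 1*23449) + G(66 - 1*(-51), -167)/(-20058) = 6160/(-9105 - 1*23449) + (92/(182 - 167))/(-20058) = 6160/(-9105 - 23449) + (92/15)*(-1/20058) = 6160/(-32554) + (92*(1/15))*(-1/20058) = 6160*(-1/32554) + (92/15)*(-1/20058) = -3080/16277 - 46/150435 = -464088542/2448630495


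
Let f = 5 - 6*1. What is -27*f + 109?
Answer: 136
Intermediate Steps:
f = -1 (f = 5 - 6 = -1)
-27*f + 109 = -27*(-1) + 109 = 27 + 109 = 136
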